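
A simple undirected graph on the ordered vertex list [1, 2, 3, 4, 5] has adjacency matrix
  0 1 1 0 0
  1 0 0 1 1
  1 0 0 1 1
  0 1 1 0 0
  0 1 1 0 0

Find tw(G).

2

A width-2 tree decomposition is:
Bags: B1 = {2, 3, 4}  B2 = {2, 3, 5}  B3 = {1, 2, 3}
Tree: B1–B2, B2–B3
Every bag has size at most 3, so the width is 3 − 1 = 2 and tw(G) ≤ 2. The edges 2–4–3–5–2 form a cycle, so G is not a tree and its treewidth is at least 2. Combining the bounds, tw(G) = 2.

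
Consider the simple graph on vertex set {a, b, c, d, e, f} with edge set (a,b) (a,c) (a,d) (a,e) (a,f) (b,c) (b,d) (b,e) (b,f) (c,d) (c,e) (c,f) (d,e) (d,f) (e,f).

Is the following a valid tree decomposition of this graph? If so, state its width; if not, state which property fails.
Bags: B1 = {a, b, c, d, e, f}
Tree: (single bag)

Checking the three conditions: (i) the bags cover all of {a, b, c, d, e, f}; (ii) for each edge, some bag contains both endpoints; (iii) the bags containing any fixed vertex form a subtree. All hold, so the decomposition is valid with width 6 − 1 = 5.

Yes; width 5.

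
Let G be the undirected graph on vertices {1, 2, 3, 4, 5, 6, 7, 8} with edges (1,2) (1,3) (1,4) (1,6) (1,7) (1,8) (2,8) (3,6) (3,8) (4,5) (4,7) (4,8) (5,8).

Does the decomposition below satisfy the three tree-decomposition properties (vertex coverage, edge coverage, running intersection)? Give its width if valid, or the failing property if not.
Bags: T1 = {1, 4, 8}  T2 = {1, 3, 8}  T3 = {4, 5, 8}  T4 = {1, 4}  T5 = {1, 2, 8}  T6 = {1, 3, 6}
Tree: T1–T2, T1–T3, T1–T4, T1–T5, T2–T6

No — vertex 7 appears in no bag.

A tree decomposition must satisfy three properties: every vertex lies in some bag; for every edge, both endpoints lie together in some bag; and for every vertex, the bags containing it form a connected subtree. Here vertex 7 appears in no bag, so the decomposition is invalid.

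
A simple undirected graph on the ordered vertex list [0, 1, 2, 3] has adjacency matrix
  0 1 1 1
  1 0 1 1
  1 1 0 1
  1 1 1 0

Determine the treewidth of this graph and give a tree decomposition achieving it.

A single bag containing all 4 vertices is trivially a valid decomposition of width 3. On the other hand G contains the 4-clique {0, 1, 2, 3}. A clique must lie in a single bag of any decomposition, so no decomposition can have width below 3. Therefore the treewidth is 3.

Treewidth 3.
Bags: B1 = {0, 1, 2, 3}
Tree: (single bag)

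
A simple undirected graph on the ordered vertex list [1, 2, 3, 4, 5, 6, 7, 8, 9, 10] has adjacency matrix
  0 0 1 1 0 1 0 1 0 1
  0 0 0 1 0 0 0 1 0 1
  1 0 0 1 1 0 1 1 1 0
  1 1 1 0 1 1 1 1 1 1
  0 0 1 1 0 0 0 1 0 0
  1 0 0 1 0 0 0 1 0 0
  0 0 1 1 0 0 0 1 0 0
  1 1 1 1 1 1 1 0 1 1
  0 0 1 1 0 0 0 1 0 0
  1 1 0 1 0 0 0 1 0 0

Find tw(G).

A width-3 tree decomposition is:
Bags: B1 = {1, 3, 4, 8}  B2 = {3, 4, 8, 9}  B3 = {3, 4, 7, 8}  B4 = {1, 4, 6, 8}  B5 = {1, 4, 8, 10}  B6 = {3, 4, 5, 8}  B7 = {2, 4, 8, 10}
Tree: B1–B2, B2–B3, B1–B4, B4–B5, B2–B6, B5–B7
Each bag holds 4 vertices, so the decomposition has width 3, which upper-bounds the treewidth. Conversely, {1, 4, 8, 10} is a clique of size 4, and the vertices of any clique must share a bag in every tree decomposition; so some bag has ≥ 4 vertices and tw(G) ≥ 3. Therefore the treewidth is 3.

3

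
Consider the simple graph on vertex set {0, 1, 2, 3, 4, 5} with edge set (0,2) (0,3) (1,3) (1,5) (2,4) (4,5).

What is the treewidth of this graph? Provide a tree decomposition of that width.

Treewidth 2.
One such decomposition:
Bags: B1 = {1, 4, 5}  B2 = {1, 2, 4}  B3 = {0, 1, 2}  B4 = {0, 1, 3}
Tree: B1–B2, B2–B3, B3–B4

The largest bag has 3 vertices, giving width 2; this decomposition certifies tw(G) ≤ 2. The edges 1–5–4–2–0–3–1 form a cycle, so G is not a tree and its treewidth is at least 2. The upper and lower bounds meet at 2, so that is the treewidth.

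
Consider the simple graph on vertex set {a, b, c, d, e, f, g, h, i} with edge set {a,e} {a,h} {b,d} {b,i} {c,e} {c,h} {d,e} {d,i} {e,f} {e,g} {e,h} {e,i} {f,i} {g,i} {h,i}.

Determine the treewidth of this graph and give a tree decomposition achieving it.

Every bag has size at most 3, so the width is 3 − 1 = 2 and tw(G) ≤ 2. On the other hand G contains the 3-clique {c, e, h}. A clique must lie in a single bag of any decomposition, so no decomposition can have width below 2. The upper and lower bounds meet at 2, so that is the treewidth.

Treewidth 2.
One such decomposition:
Bags: B1 = {d, e, i}  B2 = {e, h, i}  B3 = {c, e, h}  B4 = {b, d, i}  B5 = {e, f, i}  B6 = {a, e, h}  B7 = {e, g, i}
Tree: B1–B2, B2–B3, B1–B4, B2–B5, B3–B6, B5–B7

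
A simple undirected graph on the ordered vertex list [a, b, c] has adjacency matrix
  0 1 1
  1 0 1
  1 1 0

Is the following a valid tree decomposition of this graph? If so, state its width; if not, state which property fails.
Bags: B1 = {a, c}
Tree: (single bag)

A tree decomposition must satisfy three properties: every vertex lies in some bag; for every edge, both endpoints lie together in some bag; and for every vertex, the bags containing it form a connected subtree. Here vertex b appears in no bag, so the decomposition is invalid.

No — vertex b appears in no bag.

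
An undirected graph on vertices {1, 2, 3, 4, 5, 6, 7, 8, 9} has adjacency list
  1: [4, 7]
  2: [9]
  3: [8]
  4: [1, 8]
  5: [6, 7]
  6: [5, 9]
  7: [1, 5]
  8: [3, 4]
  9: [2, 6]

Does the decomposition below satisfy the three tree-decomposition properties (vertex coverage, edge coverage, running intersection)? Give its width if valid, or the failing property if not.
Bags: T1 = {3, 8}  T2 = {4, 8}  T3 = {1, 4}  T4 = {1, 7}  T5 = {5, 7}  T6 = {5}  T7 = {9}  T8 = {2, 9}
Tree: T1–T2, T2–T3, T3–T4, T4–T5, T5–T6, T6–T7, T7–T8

No — vertex 6 appears in no bag.

A tree decomposition must satisfy three properties: every vertex lies in some bag; for every edge, both endpoints lie together in some bag; and for every vertex, the bags containing it form a connected subtree. Here vertex 6 appears in no bag, so the decomposition is invalid.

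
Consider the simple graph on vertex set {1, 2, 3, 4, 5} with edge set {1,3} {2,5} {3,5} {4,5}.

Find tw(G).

1

A width-1 tree decomposition is:
Bags: B1 = {3, 5}  B2 = {4, 5}  B3 = {1, 3}  B4 = {2, 5}
Tree: B1–B2, B1–B3, B1–B4
The largest bag has 2 vertices, giving width 1; this decomposition certifies tw(G) ≤ 1. Any graph with an edge has treewidth ≥ 1, and G has the edge 5–3. Therefore the treewidth is 1.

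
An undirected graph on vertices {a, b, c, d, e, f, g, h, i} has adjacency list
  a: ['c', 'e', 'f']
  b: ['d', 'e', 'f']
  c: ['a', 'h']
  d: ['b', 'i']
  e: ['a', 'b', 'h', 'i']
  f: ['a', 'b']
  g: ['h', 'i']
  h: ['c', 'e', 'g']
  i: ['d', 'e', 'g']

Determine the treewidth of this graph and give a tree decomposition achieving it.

Treewidth 3.
Bags: B1 = {a, c, f, h}  B2 = {a, e, f, h}  B3 = {b, e, f, h}  B4 = {b, e, g, h}  B5 = {b, e, g, i}  B6 = {b, d, g, i}
Tree: B1–B2, B2–B3, B3–B4, B4–B5, B5–B6

Each bag holds 4 vertices, so the decomposition has width 3, which upper-bounds the treewidth. For the lower bound: the 4 vertex sets {a,c,f}, {h}, {e}, {b,d,g,i} are disjoint, each induces a connected subgraph, and every pair is joined by at least one edge of G. Contracting each set to a single vertex therefore yields K_{4} as a minor, and since treewidth is minor-monotone, tw(G) ≥ tw(K_{4}) = 3. The upper and lower bounds meet at 3, so that is the treewidth.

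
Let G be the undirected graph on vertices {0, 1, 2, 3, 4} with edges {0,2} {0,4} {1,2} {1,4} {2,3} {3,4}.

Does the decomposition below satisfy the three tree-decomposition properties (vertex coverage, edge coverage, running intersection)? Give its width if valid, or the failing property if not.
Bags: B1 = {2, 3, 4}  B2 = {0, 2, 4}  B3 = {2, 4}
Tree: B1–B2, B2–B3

A tree decomposition must satisfy three properties: every vertex lies in some bag; for every edge, both endpoints lie together in some bag; and for every vertex, the bags containing it form a connected subtree. Here vertex 1 appears in no bag, so the decomposition is invalid.

No — vertex 1 appears in no bag.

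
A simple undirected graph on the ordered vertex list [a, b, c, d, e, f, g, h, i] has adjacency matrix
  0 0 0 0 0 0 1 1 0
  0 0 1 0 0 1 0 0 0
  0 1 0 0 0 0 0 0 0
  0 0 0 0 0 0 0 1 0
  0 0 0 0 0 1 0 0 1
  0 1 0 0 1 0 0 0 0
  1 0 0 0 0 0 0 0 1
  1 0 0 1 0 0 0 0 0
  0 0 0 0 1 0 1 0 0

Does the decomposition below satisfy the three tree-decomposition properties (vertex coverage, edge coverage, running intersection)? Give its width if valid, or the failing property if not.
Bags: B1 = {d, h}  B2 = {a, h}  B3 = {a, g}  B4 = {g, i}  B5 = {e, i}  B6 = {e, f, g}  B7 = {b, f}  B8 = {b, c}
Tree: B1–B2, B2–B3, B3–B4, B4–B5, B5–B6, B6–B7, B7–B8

No — bags containing vertex g are not connected in the tree.

A tree decomposition must satisfy three properties: every vertex lies in some bag; for every edge, both endpoints lie together in some bag; and for every vertex, the bags containing it form a connected subtree. Here bags containing vertex g are not connected in the tree, so the decomposition is invalid.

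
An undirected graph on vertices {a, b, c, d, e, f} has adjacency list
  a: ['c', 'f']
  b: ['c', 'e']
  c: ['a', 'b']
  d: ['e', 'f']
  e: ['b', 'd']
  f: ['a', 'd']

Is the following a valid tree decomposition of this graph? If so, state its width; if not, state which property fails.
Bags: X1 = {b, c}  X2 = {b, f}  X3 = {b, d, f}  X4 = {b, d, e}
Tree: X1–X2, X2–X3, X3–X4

No — vertex a appears in no bag.

A tree decomposition must satisfy three properties: every vertex lies in some bag; for every edge, both endpoints lie together in some bag; and for every vertex, the bags containing it form a connected subtree. Here vertex a appears in no bag, so the decomposition is invalid.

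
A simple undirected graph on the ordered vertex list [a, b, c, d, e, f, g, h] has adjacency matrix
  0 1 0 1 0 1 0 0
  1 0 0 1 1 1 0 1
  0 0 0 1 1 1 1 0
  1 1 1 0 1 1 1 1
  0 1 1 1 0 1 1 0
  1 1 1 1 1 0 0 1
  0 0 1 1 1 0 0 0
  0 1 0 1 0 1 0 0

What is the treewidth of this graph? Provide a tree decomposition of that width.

Each bag holds 4 vertices, so the decomposition has width 3, which upper-bounds the treewidth. For the lower bound, the 4 vertices {c, d, e, g} are pairwise adjacent, and any tree decomposition puts a clique entirely inside one bag — forcing width ≥ 3. Hence tw(G) = 3 exactly.

Treewidth 3.
One optimal decomposition is:
Bags: B1 = {b, d, e, f}  B2 = {b, d, f, h}  B3 = {a, b, d, f}  B4 = {c, d, e, f}  B5 = {c, d, e, g}
Tree: B1–B2, B1–B3, B1–B4, B4–B5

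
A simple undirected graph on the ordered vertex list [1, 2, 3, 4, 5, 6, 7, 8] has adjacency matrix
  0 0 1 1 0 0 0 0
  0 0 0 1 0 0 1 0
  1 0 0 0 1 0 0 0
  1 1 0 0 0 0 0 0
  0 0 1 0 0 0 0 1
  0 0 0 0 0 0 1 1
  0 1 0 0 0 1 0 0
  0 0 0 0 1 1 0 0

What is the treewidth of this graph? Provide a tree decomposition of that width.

Treewidth 2.
One optimal decomposition is:
Bags: B1 = {1, 3, 5}  B2 = {1, 5, 8}  B3 = {1, 6, 8}  B4 = {1, 6, 7}  B5 = {1, 2, 7}  B6 = {1, 2, 4}
Tree: B1–B2, B2–B3, B3–B4, B4–B5, B5–B6

Every bag has size at most 3, so the width is 3 − 1 = 2 and tw(G) ≤ 2. The edges 1–3–5–8–6–7–2–4–1 form a cycle, so G is not a tree and its treewidth is at least 2. The upper and lower bounds meet at 2, so that is the treewidth.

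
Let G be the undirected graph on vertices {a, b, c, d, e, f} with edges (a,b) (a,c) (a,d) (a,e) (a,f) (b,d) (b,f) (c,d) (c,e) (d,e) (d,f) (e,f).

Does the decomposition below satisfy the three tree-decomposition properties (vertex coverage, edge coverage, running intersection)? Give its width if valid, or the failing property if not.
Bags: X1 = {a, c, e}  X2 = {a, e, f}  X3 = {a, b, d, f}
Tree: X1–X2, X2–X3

A tree decomposition must satisfy three properties: every vertex lies in some bag; for every edge, both endpoints lie together in some bag; and for every vertex, the bags containing it form a connected subtree. Here edge (c,d) lies in no bag, so the decomposition is invalid.

No — edge (c,d) lies in no bag.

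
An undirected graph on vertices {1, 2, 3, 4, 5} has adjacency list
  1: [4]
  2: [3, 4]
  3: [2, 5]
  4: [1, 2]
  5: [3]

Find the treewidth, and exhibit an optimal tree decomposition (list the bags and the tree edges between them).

The largest bag has 2 vertices, giving width 1; this decomposition certifies tw(G) ≤ 1. Any graph with an edge has treewidth ≥ 1, and G has the edge 1–4. The upper and lower bounds meet at 1, so that is the treewidth.

Treewidth 1.
One optimal decomposition is:
Bags: B1 = {1, 4}  B2 = {2, 4}  B3 = {2, 3}  B4 = {3, 5}
Tree: B1–B2, B2–B3, B3–B4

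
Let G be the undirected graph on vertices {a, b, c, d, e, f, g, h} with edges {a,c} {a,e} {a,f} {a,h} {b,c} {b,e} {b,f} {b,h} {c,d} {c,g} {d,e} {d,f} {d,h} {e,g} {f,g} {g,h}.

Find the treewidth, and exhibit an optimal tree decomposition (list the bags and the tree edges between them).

Each bag holds 5 vertices, so the decomposition has width 4, which upper-bounds the treewidth. For the lower bound: the 5 vertex sets {g,h}, {a,e}, {c,d}, {b}, {f} are disjoint, each induces a connected subgraph, and every pair is joined by at least one edge of G. Contracting each set to a single vertex therefore yields K_{5} as a minor, and since treewidth is minor-monotone, tw(G) ≥ tw(K_{5}) = 4. Hence tw(G) = 4 exactly.

Treewidth 4.
One such decomposition:
Bags: B1 = {a, b, d, g, h}  B2 = {a, b, d, e, g}  B3 = {a, b, c, d, g}  B4 = {a, b, d, f, g}
Tree: B1–B2, B2–B3, B3–B4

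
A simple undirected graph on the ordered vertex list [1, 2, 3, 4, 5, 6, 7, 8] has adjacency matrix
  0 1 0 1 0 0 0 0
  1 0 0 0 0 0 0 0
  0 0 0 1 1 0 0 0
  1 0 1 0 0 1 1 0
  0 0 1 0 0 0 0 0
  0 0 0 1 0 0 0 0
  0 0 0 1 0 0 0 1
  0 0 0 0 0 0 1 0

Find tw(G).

A width-1 tree decomposition is:
Bags: B1 = {3, 4}  B2 = {3, 5}  B3 = {1, 4}  B4 = {4, 6}  B5 = {4, 7}  B6 = {1, 2}  B7 = {7, 8}
Tree: B1–B2, B1–B3, B1–B4, B4–B5, B3–B6, B5–B7
The largest bag has 2 vertices, giving width 1; this decomposition certifies tw(G) ≤ 1. Since G has at least one edge (e.g. 3–4), it is not an edgeless graph, so tw(G) ≥ 1. Therefore the treewidth is 1.

1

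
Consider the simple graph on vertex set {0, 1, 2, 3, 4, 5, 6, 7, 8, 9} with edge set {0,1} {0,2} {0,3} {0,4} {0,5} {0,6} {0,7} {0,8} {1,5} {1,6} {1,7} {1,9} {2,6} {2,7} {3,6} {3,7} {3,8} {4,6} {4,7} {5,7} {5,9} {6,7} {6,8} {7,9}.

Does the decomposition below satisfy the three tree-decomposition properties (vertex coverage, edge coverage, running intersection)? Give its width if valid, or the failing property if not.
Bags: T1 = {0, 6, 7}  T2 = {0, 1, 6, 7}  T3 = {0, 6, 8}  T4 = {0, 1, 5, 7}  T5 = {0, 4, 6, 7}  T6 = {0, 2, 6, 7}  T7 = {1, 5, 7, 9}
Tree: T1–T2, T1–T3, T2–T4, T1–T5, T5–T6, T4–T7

A tree decomposition must satisfy three properties: every vertex lies in some bag; for every edge, both endpoints lie together in some bag; and for every vertex, the bags containing it form a connected subtree. Here vertex 3 appears in no bag, so the decomposition is invalid.

No — vertex 3 appears in no bag.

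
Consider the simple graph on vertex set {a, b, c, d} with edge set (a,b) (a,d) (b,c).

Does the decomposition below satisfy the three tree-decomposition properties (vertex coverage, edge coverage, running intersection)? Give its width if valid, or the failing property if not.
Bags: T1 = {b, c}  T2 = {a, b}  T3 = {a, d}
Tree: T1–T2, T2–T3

Yes; width 1.

Vertex coverage: the bags together contain {a, b, c, d}, the full vertex set. Edge coverage: each edge of G has both endpoints in at least one bag. Running intersection: for every vertex, the bags containing it form a connected subtree. All three properties hold, so this is a valid tree decomposition of width max|bag| − 1 = 1, and hence tw(G) ≤ 1.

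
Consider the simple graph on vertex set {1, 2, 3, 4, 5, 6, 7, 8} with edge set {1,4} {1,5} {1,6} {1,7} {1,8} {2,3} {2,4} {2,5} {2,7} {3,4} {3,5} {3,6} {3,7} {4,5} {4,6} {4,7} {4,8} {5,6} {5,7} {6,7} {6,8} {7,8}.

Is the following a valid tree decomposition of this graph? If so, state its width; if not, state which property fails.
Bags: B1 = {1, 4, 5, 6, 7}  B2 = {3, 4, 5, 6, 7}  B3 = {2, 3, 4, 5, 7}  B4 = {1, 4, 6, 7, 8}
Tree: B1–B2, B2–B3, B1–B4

Every vertex of G appears in some bag (union = {1, 2, 3, 4, 5, 6, 7, 8}); every edge is covered by a bag; and for each vertex v the set of bags containing v is connected in the bag tree. The decomposition is therefore valid. The largest bag has 5 vertices, so the width is 4.

Yes; width 4.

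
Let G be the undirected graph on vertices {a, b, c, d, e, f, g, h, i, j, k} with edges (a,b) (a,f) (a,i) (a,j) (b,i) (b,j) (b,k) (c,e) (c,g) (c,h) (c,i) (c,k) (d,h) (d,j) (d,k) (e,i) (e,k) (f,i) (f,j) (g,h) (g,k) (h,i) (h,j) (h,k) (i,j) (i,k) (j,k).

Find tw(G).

A width-3 tree decomposition is:
Bags: B1 = {h, i, j, k}  B2 = {c, h, i, k}  B3 = {b, i, j, k}  B4 = {c, e, i, k}  B5 = {c, g, h, k}  B6 = {a, b, i, j}  B7 = {d, h, j, k}  B8 = {a, f, i, j}
Tree: B1–B2, B1–B3, B2–B4, B2–B5, B3–B6, B1–B7, B6–B8
Every bag has size at most 4, so the width is 4 − 1 = 3 and tw(G) ≤ 3. For the lower bound, the 4 vertices {a, f, i, j} are pairwise adjacent, and any tree decomposition puts a clique entirely inside one bag — forcing width ≥ 3. Combining the bounds, tw(G) = 3.

3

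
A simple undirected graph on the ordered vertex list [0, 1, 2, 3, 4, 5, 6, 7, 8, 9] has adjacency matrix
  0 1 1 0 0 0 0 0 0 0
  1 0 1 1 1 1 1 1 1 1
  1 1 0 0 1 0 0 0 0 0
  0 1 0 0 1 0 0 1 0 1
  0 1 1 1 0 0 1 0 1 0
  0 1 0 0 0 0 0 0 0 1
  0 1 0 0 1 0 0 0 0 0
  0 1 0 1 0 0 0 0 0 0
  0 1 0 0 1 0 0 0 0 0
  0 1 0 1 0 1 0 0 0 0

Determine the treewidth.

A width-2 tree decomposition is:
Bags: B1 = {1, 3, 4}  B2 = {1, 3, 9}  B3 = {1, 2, 4}  B4 = {1, 4, 6}  B5 = {1, 3, 7}  B6 = {0, 1, 2}  B7 = {1, 5, 9}  B8 = {1, 4, 8}
Tree: B1–B2, B1–B3, B3–B4, B1–B5, B3–B6, B2–B7, B4–B8
Each bag holds 3 vertices, so the decomposition has width 2, which upper-bounds the treewidth. For the lower bound, the 3 vertices {0, 1, 2} are pairwise adjacent, and any tree decomposition puts a clique entirely inside one bag — forcing width ≥ 2. The upper and lower bounds meet at 2, so that is the treewidth.

2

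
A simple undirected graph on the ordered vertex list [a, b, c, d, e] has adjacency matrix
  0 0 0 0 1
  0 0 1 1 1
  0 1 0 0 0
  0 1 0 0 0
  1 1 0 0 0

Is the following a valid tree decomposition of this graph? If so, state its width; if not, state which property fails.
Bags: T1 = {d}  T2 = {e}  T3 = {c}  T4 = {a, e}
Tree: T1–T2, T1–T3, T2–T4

No — vertex b appears in no bag.

A tree decomposition must satisfy three properties: every vertex lies in some bag; for every edge, both endpoints lie together in some bag; and for every vertex, the bags containing it form a connected subtree. Here vertex b appears in no bag, so the decomposition is invalid.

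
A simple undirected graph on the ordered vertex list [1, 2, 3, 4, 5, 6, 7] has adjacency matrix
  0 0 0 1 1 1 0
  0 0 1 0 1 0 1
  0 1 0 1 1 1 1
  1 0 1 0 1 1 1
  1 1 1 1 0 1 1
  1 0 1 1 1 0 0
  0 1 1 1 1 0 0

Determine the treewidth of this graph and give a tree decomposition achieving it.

Treewidth 3.
Bags: B1 = {3, 4, 5, 6}  B2 = {1, 4, 5, 6}  B3 = {3, 4, 5, 7}  B4 = {2, 3, 5, 7}
Tree: B1–B2, B1–B3, B3–B4

Every bag has size at most 4, so the width is 4 − 1 = 3 and tw(G) ≤ 3. Conversely, {1, 4, 5, 6} is a clique of size 4, and the vertices of any clique must share a bag in every tree decomposition; so some bag has ≥ 4 vertices and tw(G) ≥ 3. Combining the bounds, tw(G) = 3.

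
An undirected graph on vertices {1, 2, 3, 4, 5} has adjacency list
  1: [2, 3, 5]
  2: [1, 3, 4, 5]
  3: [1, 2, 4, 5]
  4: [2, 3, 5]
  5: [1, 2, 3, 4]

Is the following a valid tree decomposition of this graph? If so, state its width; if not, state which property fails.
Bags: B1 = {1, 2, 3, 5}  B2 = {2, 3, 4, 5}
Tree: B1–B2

Yes; width 3.

Checking the three conditions: (i) the bags cover all of {1, 2, 3, 4, 5}; (ii) for each edge, some bag contains both endpoints; (iii) the bags containing any fixed vertex form a subtree. All hold, so the decomposition is valid with width 4 − 1 = 3.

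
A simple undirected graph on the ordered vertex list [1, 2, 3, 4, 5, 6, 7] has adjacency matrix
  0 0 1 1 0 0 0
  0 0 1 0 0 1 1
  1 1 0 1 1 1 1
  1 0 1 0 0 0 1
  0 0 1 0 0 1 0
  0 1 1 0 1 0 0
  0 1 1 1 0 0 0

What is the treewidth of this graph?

2

A width-2 tree decomposition is:
Bags: B1 = {2, 3, 7}  B2 = {2, 3, 6}  B3 = {3, 5, 6}  B4 = {3, 4, 7}  B5 = {1, 3, 4}
Tree: B1–B2, B2–B3, B1–B4, B4–B5
Every bag has size at most 3, so the width is 3 − 1 = 2 and tw(G) ≤ 2. For the lower bound, the 3 vertices {1, 3, 4} are pairwise adjacent, and any tree decomposition puts a clique entirely inside one bag — forcing width ≥ 2. Combining the bounds, tw(G) = 2.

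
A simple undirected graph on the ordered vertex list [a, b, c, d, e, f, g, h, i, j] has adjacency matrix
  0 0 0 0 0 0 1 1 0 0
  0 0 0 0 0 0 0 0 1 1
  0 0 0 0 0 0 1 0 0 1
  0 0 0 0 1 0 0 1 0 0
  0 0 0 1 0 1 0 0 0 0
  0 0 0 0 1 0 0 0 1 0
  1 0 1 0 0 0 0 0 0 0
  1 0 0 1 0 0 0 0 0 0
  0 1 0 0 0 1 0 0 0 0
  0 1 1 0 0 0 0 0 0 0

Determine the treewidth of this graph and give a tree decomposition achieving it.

Treewidth 2.
Bags: B1 = {e, f, i}  B2 = {b, e, i}  B3 = {b, e, j}  B4 = {c, e, j}  B5 = {c, e, g}  B6 = {a, e, g}  B7 = {a, e, h}  B8 = {d, e, h}
Tree: B1–B2, B2–B3, B3–B4, B4–B5, B5–B6, B6–B7, B7–B8

Each bag holds 3 vertices, so the decomposition has width 2, which upper-bounds the treewidth. Since e–f–i–b–j–c–g–a–h–d–e is a cycle in G, G is not acyclic. Forests are exactly the graphs of treewidth ≤ 1, so tw(G) ≥ 2. Therefore the treewidth is 2.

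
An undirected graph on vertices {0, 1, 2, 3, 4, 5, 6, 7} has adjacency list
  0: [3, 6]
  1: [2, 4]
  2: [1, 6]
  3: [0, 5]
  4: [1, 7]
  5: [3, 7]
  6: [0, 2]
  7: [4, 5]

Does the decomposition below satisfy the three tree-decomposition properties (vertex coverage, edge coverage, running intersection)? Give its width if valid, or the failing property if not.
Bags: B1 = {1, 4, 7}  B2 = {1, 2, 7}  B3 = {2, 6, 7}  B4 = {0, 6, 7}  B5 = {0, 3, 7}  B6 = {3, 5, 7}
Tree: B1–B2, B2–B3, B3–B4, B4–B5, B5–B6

Yes; width 2.

Checking the three conditions: (i) the bags cover all of {0, 1, 2, 3, 4, 5, 6, 7}; (ii) for each edge, some bag contains both endpoints; (iii) the bags containing any fixed vertex form a subtree. All hold, so the decomposition is valid with width 3 − 1 = 2.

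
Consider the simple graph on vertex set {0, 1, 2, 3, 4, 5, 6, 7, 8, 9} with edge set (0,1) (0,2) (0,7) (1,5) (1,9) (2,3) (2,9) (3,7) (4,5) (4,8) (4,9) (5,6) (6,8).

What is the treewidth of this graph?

A width-2 tree decomposition is:
Bags: B1 = {5, 6, 8}  B2 = {4, 5, 8}  B3 = {1, 4, 5}  B4 = {1, 4, 9}  B5 = {0, 1, 9}  B6 = {0, 2, 9}  B7 = {0, 2, 7}  B8 = {2, 3, 7}
Tree: B1–B2, B2–B3, B3–B4, B4–B5, B5–B6, B6–B7, B7–B8
The largest bag has 3 vertices, giving width 2; this decomposition certifies tw(G) ≤ 2. The edges 6–8–4–5–6 form a cycle, so G is not a tree and its treewidth is at least 2. Combining the bounds, tw(G) = 2.

2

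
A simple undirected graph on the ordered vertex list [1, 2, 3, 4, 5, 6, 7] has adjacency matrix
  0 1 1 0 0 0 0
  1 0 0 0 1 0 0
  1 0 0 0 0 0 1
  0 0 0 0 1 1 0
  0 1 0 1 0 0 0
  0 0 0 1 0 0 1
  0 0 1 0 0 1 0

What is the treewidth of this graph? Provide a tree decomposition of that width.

Each bag holds 3 vertices, so the decomposition has width 2, which upper-bounds the treewidth. Since 1–3–7–6–4–5–2–1 is a cycle in G, G is not acyclic. Forests are exactly the graphs of treewidth ≤ 1, so tw(G) ≥ 2. Combining the bounds, tw(G) = 2.

Treewidth 2.
One such decomposition:
Bags: B1 = {1, 3, 7}  B2 = {1, 6, 7}  B3 = {1, 4, 6}  B4 = {1, 4, 5}  B5 = {1, 2, 5}
Tree: B1–B2, B2–B3, B3–B4, B4–B5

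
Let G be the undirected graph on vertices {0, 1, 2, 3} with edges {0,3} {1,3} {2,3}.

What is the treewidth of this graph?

1

A width-1 tree decomposition is:
Bags: B1 = {1, 3}  B2 = {2, 3}  B3 = {0, 3}
Tree: B1–B2, B1–B3
The largest bag has 2 vertices, giving width 1; this decomposition certifies tw(G) ≤ 1. Since G has at least one edge (e.g. 3–1), it is not an edgeless graph, so tw(G) ≥ 1. Combining the bounds, tw(G) = 1.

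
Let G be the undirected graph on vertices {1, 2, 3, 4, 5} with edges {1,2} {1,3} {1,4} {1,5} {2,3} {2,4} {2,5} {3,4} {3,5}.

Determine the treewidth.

A width-3 tree decomposition is:
Bags: B1 = {1, 2, 3, 4}  B2 = {1, 2, 3, 5}
Tree: B1–B2
Every bag has size at most 4, so the width is 4 − 1 = 3 and tw(G) ≤ 3. For the lower bound, the 4 vertices {1, 2, 3, 4} are pairwise adjacent, and any tree decomposition puts a clique entirely inside one bag — forcing width ≥ 3. The upper and lower bounds meet at 3, so that is the treewidth.

3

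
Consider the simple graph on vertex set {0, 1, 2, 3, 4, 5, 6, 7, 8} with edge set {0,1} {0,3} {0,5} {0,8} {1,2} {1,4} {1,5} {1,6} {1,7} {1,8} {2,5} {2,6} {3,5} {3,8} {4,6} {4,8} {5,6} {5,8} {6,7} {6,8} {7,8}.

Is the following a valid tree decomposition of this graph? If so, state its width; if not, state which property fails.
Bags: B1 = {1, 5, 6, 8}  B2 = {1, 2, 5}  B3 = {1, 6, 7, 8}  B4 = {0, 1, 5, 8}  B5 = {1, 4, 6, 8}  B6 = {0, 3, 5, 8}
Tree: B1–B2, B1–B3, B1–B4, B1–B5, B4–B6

A tree decomposition must satisfy three properties: every vertex lies in some bag; for every edge, both endpoints lie together in some bag; and for every vertex, the bags containing it form a connected subtree. Here edge (6,2) lies in no bag, so the decomposition is invalid.

No — edge (6,2) lies in no bag.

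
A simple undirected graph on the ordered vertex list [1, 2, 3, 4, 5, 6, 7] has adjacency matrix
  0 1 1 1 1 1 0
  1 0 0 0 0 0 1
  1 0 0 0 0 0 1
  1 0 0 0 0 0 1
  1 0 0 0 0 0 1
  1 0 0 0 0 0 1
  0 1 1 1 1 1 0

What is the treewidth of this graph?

2

A width-2 tree decomposition is:
Bags: B1 = {1, 3, 7}  B2 = {1, 6, 7}  B3 = {1, 5, 7}  B4 = {1, 4, 7}  B5 = {1, 2, 7}
Tree: B1–B2, B2–B3, B3–B4, B4–B5
Each bag holds 3 vertices, so the decomposition has width 2, which upper-bounds the treewidth. For the lower bound, G contains the cycle 1–3–7–6–1, so G is not a forest; only forests have treewidth ≤ 1, hence tw(G) ≥ 2. The upper and lower bounds meet at 2, so that is the treewidth.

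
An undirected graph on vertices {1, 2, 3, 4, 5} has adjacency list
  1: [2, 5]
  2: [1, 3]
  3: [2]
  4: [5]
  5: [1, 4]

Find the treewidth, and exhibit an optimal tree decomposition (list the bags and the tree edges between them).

Treewidth 1.
One optimal decomposition is:
Bags: B1 = {2, 3}  B2 = {1, 2}  B3 = {1, 5}  B4 = {4, 5}
Tree: B1–B2, B2–B3, B3–B4

The largest bag has 2 vertices, giving width 1; this decomposition certifies tw(G) ≤ 1. G has an edge, so its treewidth is at least 1. The upper and lower bounds meet at 1, so that is the treewidth.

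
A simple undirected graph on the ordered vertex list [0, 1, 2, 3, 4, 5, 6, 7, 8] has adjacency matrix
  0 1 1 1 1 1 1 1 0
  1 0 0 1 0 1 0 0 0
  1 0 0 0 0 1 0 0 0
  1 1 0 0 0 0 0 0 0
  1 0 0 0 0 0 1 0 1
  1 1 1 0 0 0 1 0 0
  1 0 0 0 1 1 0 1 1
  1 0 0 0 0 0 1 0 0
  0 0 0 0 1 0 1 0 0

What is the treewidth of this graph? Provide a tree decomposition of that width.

Each bag holds 3 vertices, so the decomposition has width 2, which upper-bounds the treewidth. Conversely, {0, 1, 3} is a clique of size 3, and the vertices of any clique must share a bag in every tree decomposition; so some bag has ≥ 3 vertices and tw(G) ≥ 2. Hence tw(G) = 2 exactly.

Treewidth 2.
One such decomposition:
Bags: B1 = {0, 4, 6}  B2 = {0, 5, 6}  B3 = {0, 2, 5}  B4 = {0, 1, 5}  B5 = {0, 1, 3}  B6 = {4, 6, 8}  B7 = {0, 6, 7}
Tree: B1–B2, B2–B3, B3–B4, B4–B5, B1–B6, B2–B7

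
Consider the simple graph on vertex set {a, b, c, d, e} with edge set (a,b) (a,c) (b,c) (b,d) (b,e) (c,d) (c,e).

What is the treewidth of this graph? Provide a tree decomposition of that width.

Treewidth 2.
Bags: B1 = {b, c, d}  B2 = {a, b, c}  B3 = {b, c, e}
Tree: B1–B2, B2–B3

Each bag holds 3 vertices, so the decomposition has width 2, which upper-bounds the treewidth. On the other hand G contains the 3-clique {b, c, d}. A clique must lie in a single bag of any decomposition, so no decomposition can have width below 2. The upper and lower bounds meet at 2, so that is the treewidth.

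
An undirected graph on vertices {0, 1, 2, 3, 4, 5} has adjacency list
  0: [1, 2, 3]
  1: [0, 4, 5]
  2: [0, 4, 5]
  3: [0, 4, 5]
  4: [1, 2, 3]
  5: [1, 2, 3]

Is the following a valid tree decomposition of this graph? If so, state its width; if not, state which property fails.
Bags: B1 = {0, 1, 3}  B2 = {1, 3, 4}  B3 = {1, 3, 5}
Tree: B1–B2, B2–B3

No — vertex 2 appears in no bag.

A tree decomposition must satisfy three properties: every vertex lies in some bag; for every edge, both endpoints lie together in some bag; and for every vertex, the bags containing it form a connected subtree. Here vertex 2 appears in no bag, so the decomposition is invalid.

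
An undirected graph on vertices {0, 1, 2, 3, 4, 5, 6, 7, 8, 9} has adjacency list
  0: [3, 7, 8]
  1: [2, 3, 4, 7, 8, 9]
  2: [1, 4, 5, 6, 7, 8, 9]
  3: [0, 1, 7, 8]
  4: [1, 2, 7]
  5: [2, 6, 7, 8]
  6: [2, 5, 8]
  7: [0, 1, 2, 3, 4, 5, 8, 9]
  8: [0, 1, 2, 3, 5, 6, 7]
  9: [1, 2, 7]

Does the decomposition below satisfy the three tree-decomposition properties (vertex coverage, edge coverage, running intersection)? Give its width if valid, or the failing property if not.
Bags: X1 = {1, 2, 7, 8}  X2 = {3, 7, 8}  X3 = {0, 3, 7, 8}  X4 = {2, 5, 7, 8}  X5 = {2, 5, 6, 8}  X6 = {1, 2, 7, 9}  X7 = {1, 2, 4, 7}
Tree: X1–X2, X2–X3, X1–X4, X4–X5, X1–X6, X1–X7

No — edge (1,3) lies in no bag.

A tree decomposition must satisfy three properties: every vertex lies in some bag; for every edge, both endpoints lie together in some bag; and for every vertex, the bags containing it form a connected subtree. Here edge (1,3) lies in no bag, so the decomposition is invalid.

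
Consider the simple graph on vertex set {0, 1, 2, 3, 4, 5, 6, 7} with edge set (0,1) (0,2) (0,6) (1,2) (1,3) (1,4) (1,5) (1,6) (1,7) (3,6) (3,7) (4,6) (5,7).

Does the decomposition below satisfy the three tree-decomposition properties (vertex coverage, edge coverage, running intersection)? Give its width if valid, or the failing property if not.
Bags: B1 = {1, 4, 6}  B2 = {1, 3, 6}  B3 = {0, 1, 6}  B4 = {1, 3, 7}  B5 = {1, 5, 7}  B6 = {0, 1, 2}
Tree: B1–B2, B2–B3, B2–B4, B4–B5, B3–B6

Yes; width 2.

Checking the three conditions: (i) the bags cover all of {0, 1, 2, 3, 4, 5, 6, 7}; (ii) for each edge, some bag contains both endpoints; (iii) the bags containing any fixed vertex form a subtree. All hold, so the decomposition is valid with width 3 − 1 = 2.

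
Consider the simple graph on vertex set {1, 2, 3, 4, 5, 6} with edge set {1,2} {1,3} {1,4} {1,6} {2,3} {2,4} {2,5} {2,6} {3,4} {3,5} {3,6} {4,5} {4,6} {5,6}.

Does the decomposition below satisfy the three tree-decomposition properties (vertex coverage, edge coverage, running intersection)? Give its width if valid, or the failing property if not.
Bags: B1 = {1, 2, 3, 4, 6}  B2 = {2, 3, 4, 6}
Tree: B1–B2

A tree decomposition must satisfy three properties: every vertex lies in some bag; for every edge, both endpoints lie together in some bag; and for every vertex, the bags containing it form a connected subtree. Here vertex 5 appears in no bag, so the decomposition is invalid.

No — vertex 5 appears in no bag.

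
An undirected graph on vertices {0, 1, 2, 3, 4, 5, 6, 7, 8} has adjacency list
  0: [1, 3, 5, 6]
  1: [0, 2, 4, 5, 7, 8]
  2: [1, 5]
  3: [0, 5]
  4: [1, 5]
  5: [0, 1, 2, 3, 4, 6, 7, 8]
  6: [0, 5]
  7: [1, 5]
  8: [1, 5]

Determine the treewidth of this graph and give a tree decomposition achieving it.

The largest bag has 3 vertices, giving width 2; this decomposition certifies tw(G) ≤ 2. For the lower bound, the 3 vertices {0, 1, 5} are pairwise adjacent, and any tree decomposition puts a clique entirely inside one bag — forcing width ≥ 2. Therefore the treewidth is 2.

Treewidth 2.
One such decomposition:
Bags: B1 = {0, 1, 5}  B2 = {1, 5, 8}  B3 = {0, 5, 6}  B4 = {1, 4, 5}  B5 = {1, 5, 7}  B6 = {0, 3, 5}  B7 = {1, 2, 5}
Tree: B1–B2, B1–B3, B2–B4, B2–B5, B1–B6, B2–B7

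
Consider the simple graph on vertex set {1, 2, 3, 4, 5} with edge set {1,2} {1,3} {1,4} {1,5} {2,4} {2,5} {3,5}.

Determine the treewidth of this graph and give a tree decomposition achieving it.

Every bag has size at most 3, so the width is 3 − 1 = 2 and tw(G) ≤ 2. On the other hand G contains the 3-clique {1, 2, 4}. A clique must lie in a single bag of any decomposition, so no decomposition can have width below 2. The upper and lower bounds meet at 2, so that is the treewidth.

Treewidth 2.
One optimal decomposition is:
Bags: B1 = {1, 3, 5}  B2 = {1, 2, 5}  B3 = {1, 2, 4}
Tree: B1–B2, B2–B3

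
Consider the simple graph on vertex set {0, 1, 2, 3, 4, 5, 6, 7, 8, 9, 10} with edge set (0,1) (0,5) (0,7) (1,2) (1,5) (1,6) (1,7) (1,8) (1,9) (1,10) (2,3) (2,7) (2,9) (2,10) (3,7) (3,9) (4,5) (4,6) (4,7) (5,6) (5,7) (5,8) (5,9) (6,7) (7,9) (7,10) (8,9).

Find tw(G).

A width-3 tree decomposition is:
Bags: B1 = {1, 2, 7, 9}  B2 = {1, 2, 7, 10}  B3 = {1, 5, 7, 9}  B4 = {1, 5, 6, 7}  B5 = {2, 3, 7, 9}  B6 = {4, 5, 6, 7}  B7 = {0, 1, 5, 7}  B8 = {1, 5, 8, 9}
Tree: B1–B2, B1–B3, B3–B4, B1–B5, B4–B6, B4–B7, B3–B8
The largest bag has 4 vertices, giving width 3; this decomposition certifies tw(G) ≤ 3. For the lower bound, the 4 vertices {1, 5, 8, 9} are pairwise adjacent, and any tree decomposition puts a clique entirely inside one bag — forcing width ≥ 3. The upper and lower bounds meet at 3, so that is the treewidth.

3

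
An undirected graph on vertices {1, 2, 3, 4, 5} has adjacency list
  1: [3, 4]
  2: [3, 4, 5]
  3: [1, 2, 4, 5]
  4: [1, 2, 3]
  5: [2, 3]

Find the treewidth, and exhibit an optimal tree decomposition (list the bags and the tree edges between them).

Each bag holds 3 vertices, so the decomposition has width 2, which upper-bounds the treewidth. Conversely, {1, 3, 4} is a clique of size 3, and the vertices of any clique must share a bag in every tree decomposition; so some bag has ≥ 3 vertices and tw(G) ≥ 2. The upper and lower bounds meet at 2, so that is the treewidth.

Treewidth 2.
One optimal decomposition is:
Bags: B1 = {2, 3, 5}  B2 = {2, 3, 4}  B3 = {1, 3, 4}
Tree: B1–B2, B2–B3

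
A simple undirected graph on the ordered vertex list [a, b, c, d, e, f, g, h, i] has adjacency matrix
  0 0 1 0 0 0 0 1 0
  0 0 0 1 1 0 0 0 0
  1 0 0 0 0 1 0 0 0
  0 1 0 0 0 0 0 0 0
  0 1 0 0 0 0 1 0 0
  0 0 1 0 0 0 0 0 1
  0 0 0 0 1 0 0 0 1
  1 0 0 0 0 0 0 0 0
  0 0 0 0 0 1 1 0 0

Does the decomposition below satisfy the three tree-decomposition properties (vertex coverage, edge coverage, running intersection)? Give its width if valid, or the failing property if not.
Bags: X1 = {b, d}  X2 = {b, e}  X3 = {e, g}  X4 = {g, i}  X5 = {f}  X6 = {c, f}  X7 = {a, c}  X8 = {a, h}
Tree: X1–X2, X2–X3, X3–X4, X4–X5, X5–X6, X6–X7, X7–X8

No — edge (i,f) lies in no bag.

A tree decomposition must satisfy three properties: every vertex lies in some bag; for every edge, both endpoints lie together in some bag; and for every vertex, the bags containing it form a connected subtree. Here edge (i,f) lies in no bag, so the decomposition is invalid.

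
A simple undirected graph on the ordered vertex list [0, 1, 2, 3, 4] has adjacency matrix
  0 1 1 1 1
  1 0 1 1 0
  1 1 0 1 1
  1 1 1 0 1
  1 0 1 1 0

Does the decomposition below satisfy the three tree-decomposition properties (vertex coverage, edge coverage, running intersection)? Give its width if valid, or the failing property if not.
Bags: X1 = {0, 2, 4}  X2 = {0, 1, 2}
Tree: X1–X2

No — vertex 3 appears in no bag.

A tree decomposition must satisfy three properties: every vertex lies in some bag; for every edge, both endpoints lie together in some bag; and for every vertex, the bags containing it form a connected subtree. Here vertex 3 appears in no bag, so the decomposition is invalid.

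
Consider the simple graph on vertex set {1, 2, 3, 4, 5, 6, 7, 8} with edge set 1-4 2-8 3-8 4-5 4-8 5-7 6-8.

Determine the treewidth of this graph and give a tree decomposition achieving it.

Treewidth 1.
One such decomposition:
Bags: B1 = {1, 4}  B2 = {4, 5}  B3 = {4, 8}  B4 = {2, 8}  B5 = {3, 8}  B6 = {6, 8}  B7 = {5, 7}
Tree: B1–B2, B1–B3, B3–B4, B3–B5, B5–B6, B2–B7

The largest bag has 2 vertices, giving width 1; this decomposition certifies tw(G) ≤ 1. Any graph with an edge has treewidth ≥ 1, and G has the edge 4–1. Therefore the treewidth is 1.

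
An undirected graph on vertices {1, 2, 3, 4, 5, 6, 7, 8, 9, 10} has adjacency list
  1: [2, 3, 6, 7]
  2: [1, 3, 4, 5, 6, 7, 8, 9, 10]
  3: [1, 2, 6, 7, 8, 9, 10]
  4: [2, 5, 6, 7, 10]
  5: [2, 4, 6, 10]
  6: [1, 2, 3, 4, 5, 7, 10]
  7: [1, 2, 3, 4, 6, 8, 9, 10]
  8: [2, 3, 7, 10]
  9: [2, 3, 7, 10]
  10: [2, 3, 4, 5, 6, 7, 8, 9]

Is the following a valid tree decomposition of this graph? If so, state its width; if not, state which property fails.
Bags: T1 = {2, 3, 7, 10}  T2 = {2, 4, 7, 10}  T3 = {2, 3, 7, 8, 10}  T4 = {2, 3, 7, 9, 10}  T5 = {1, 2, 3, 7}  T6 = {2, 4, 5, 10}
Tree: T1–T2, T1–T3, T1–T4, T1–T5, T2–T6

A tree decomposition must satisfy three properties: every vertex lies in some bag; for every edge, both endpoints lie together in some bag; and for every vertex, the bags containing it form a connected subtree. Here vertex 6 appears in no bag, so the decomposition is invalid.

No — vertex 6 appears in no bag.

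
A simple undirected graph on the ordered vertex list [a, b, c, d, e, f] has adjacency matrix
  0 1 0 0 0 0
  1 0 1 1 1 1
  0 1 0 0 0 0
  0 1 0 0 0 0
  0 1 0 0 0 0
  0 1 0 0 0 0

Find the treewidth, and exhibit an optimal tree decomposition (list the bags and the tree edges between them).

Treewidth 1.
One such decomposition:
Bags: B1 = {b, c}  B2 = {b, f}  B3 = {b, d}  B4 = {a, b}  B5 = {b, e}
Tree: B1–B2, B2–B3, B1–B4, B4–B5

Every bag has size at most 2, so the width is 2 − 1 = 1 and tw(G) ≤ 1. Any graph with an edge has treewidth ≥ 1, and G has the edge b–c. Therefore the treewidth is 1.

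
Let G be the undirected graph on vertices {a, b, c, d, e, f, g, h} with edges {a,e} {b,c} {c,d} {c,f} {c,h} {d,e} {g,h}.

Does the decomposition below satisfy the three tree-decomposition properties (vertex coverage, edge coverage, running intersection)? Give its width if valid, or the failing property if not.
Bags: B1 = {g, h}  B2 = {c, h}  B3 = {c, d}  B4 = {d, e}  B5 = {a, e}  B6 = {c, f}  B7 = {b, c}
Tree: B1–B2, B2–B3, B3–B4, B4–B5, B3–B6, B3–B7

Yes; width 1.

Checking the three conditions: (i) the bags cover all of {a, b, c, d, e, f, g, h}; (ii) for each edge, some bag contains both endpoints; (iii) the bags containing any fixed vertex form a subtree. All hold, so the decomposition is valid with width 2 − 1 = 1.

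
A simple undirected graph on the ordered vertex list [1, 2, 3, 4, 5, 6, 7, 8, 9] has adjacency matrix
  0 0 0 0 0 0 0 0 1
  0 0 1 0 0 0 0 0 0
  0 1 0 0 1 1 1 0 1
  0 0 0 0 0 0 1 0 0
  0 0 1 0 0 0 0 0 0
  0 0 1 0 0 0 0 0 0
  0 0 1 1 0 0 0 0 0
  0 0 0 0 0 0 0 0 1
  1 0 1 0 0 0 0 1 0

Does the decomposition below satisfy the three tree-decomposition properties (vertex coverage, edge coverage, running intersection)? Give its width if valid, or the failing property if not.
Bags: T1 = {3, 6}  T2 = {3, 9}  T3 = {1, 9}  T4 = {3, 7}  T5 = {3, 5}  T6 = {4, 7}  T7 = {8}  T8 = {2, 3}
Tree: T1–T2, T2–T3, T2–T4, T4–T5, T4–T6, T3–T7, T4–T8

A tree decomposition must satisfy three properties: every vertex lies in some bag; for every edge, both endpoints lie together in some bag; and for every vertex, the bags containing it form a connected subtree. Here edge (9,8) lies in no bag, so the decomposition is invalid.

No — edge (9,8) lies in no bag.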